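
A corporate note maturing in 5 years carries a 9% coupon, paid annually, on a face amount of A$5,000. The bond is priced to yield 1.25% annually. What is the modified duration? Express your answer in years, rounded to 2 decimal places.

4.31 years

Periodic yield y = 0.0125. First find Macaulay duration:
  t   CF        PV=CF/(1+0.0125)^t    t·PV
  1       450.00       444.4444       444.4444
  2       450.00       438.9575       877.9150
  3       450.00       433.5382     1,300.6147
  4       450.00       428.1859     1,712.7437
  5     5,450.00     5,121.7850    25,608.9249
  Σ                  6,866.9111    29,944.6428
P = 6,866.9111; Macaulay duration = 29,944.6428 / 6,866.9111 = 4.36072 years.
Modified duration = D_Mac / (1 + y) = 4.36072 / 1.0125 = 4.30688 years.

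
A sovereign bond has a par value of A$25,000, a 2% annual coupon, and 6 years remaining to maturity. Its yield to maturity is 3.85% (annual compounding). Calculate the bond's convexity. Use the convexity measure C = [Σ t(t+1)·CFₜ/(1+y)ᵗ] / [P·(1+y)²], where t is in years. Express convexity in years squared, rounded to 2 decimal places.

36.32

With y = 0.0385:
  t   CF        PV=CF/(1+0.0385)^t    t·PV        t(t+1)·PV
  1       500.00       481.4636       481.4636         962.9273
  2       500.00       463.6145       927.2290       2,781.6869
  3       500.00       446.4271     1,339.2812       5,357.1246
  4       500.00       429.8768     1,719.5072       8,597.5359
  5       500.00       413.9401     2,069.7005      12,418.2030
  6    25,500.00    20,328.3053   121,969.8320     853,788.8239
  Σ                 22,563.6274   128,507.0134     883,906.3016
P = 22,563.6274.
Convexity = Σ t(t+1)·PV / [P·(1+y)²] = 883,906.3016 / (22,563.6274 × 1.078482) = 36.32322.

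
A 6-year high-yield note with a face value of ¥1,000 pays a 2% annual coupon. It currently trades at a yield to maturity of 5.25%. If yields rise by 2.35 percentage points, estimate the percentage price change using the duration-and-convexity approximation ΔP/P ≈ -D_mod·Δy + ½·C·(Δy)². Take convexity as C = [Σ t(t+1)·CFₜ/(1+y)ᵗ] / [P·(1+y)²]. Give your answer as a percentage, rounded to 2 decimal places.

-11.71%

With y = 0.0525:
  t   CF        PV=CF/(1+0.0525)^t    t·PV        t(t+1)·PV
  1        20.00        19.0024        19.0024          38.0048
  2        20.00        18.0545        36.1090         108.3271
  3        20.00        17.1539        51.4618         205.8472
  4        20.00        16.2983        65.1931         325.9655
  5        20.00        15.4853        77.4265         464.5588
  6     1,020.00       750.3563     4,502.1379      31,514.9654
  Σ                    836.3507     4,751.3307      32,657.6687
P = 836.3507; D_Mac = 5.68103 yrs; D_mod = 5.39765 yrs; C = 35.24947.
Duration effect: -5.39765 × (+0.0235) = -0.126845
Convexity effect: 0.5 × 35.24947 × (0.0235)² = +0.0097333
ΔP/P ≈ -0.126845 + 0.0097333 = -0.117112 = -11.7112%.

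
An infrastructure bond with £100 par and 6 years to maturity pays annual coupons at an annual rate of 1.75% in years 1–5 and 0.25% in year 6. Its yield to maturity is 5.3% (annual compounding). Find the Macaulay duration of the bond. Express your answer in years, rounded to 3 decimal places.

Periodic yield y = 0.053. Discount each cash flow and weight by its year:
  t   CF        PV=CF/(1+0.053)^t    t·PV
  1         1.75         1.6619         1.6619
  2         1.75         1.5783         3.1565
  3         1.75         1.4988         4.4965
  4         1.75         1.4234         5.6936
  5         1.75         1.3517         6.7587
  6       100.25        73.5384       441.2304
  Σ                     81.0526       462.9976
Price P = Σ PV = 81.0526.
Macaulay duration = Σ(t·PV) / P = 462.9976 / 81.0526 = 5.71231 years.

5.712 years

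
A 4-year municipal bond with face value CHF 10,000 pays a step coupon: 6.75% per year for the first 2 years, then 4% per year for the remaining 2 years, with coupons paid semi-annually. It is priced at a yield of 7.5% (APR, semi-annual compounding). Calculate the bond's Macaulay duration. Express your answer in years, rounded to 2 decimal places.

3.58 years

Periodic yield y = 0.0375. Discount each cash flow and weight by its period:
  t   CF        PV=CF/(1+0.0375)^t    t·PV
  1       337.50       325.3012       325.3012
  2       337.50       313.5433       627.0867
  3       337.50       302.2104       906.6313
  4       337.50       291.2872     1,165.1487
  5       200.00       166.3755       831.8777
  6       200.00       160.3620       962.1718
  7       200.00       154.5657     1,081.9602
  8    10,200.00     7,597.9307    60,783.4457
  Σ                  9,311.5761    66,683.6232
Price P = Σ PV = 9,311.5761.
Macaulay duration = Σ(t·PV) / P = 66,683.6232 / 9,311.5761 = 7.16137 half-year periods.
In years: 7.16137 / 2 = 3.58068 years.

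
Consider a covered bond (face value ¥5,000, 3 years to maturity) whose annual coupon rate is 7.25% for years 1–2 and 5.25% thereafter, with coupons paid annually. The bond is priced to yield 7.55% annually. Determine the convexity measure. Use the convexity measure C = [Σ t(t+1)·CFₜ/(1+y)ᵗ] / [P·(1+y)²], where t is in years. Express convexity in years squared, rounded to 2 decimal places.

With y = 0.0755:
  t   CF        PV=CF/(1+0.0755)^t    t·PV        t(t+1)·PV
  1       362.50       337.0525       337.0525         674.1051
  2       362.50       313.3915       626.7830       1,880.3489
  3     5,262.50     4,230.1996    12,690.5989      50,762.3958
  Σ                  4,880.6437    13,654.4344      53,316.8497
P = 4,880.6437.
Convexity = Σ t(t+1)·PV / [P·(1+y)²] = 53,316.8497 / (4,880.6437 × 1.156700) = 9.44423.

9.44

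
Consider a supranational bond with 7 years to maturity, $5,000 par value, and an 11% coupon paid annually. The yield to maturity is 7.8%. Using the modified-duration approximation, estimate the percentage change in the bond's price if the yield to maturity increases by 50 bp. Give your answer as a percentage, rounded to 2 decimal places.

Periodic yield y = 0.078. Modified duration first:
  t   CF        PV=CF/(1+0.078)^t    t·PV
  1       550.00       510.2041       510.2041
  2       550.00       473.2876       946.5753
  3       550.00       439.0423     1,317.1270
  4       550.00       407.2749     1,629.0996
  5       550.00       377.8060     1,889.0302
  6       550.00       350.4694     2,102.8165
  7     5,550.00     3,280.6633    22,964.6429
  Σ                  5,838.7477    31,359.4956
P = 5,838.7477; D_Mac = 5.37093 yrs; D_mod = 5.37093/(1+0.078) = 4.98231 yrs.
ΔP/P ≈ -D_mod · Δy = -4.98231 × (+0.005) = -0.024912 = -2.4912%.

-2.49%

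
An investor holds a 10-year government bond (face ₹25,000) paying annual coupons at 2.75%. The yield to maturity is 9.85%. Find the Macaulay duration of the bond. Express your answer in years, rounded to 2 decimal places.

8.40 years

Periodic yield y = 0.0985. Discount each cash flow and weight by its year:
  t   CF        PV=CF/(1+0.0985)^t    t·PV
  1       687.50       625.8534       625.8534
  2       687.50       569.7346     1,139.4692
  3       687.50       518.6478     1,555.9433
  4       687.50       472.1418     1,888.5672
  5       687.50       429.8059     2,149.0296
  6       687.50       391.2662     2,347.5972
  7       687.50       356.1823     2,493.2758
  8       687.50       324.2442     2,593.9536
  9       687.50       295.1700     2,656.5296
  10   25,687.50    10,039.7113   100,397.1135
  Σ                 14,022.7575   117,847.3324
Price P = Σ PV = 14,022.7575.
Macaulay duration = Σ(t·PV) / P = 117,847.3324 / 14,022.7575 = 8.40401 years.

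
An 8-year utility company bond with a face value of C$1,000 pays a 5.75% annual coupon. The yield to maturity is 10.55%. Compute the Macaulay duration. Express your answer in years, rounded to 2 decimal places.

Periodic yield y = 0.1055. Discount each cash flow and weight by its year:
  t   CF        PV=CF/(1+0.1055)^t    t·PV
  1        57.50        52.0127        52.0127
  2        57.50        47.0490        94.0980
  3        57.50        42.5590       127.6771
  4        57.50        38.4975       153.9901
  5        57.50        34.8236       174.1182
  6        57.50        31.5003       189.0021
  7        57.50        28.4942       199.4595
  8     1,057.50       474.0350     3,792.2799
  Σ                    748.9714     4,782.6375
Price P = Σ PV = 748.9714.
Macaulay duration = Σ(t·PV) / P = 4,782.6375 / 748.9714 = 6.38561 years.

6.39 years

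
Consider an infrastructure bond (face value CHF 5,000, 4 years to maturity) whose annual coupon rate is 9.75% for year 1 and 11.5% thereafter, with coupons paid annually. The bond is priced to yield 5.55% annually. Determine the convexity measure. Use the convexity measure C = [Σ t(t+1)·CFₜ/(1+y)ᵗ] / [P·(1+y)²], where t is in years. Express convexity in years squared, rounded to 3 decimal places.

With y = 0.0555:
  t   CF        PV=CF/(1+0.0555)^t    t·PV        t(t+1)·PV
  1       487.50       461.8664       461.8664         923.7328
  2       575.00       516.1208     1,032.2416       3,096.7249
  3       575.00       488.9823     1,466.9469       5,867.7875
  4     5,575.00     4,491.7122    17,966.8488      89,834.2439
  Σ                  5,958.6817    20,927.9037      99,722.4891
P = 5,958.6817.
Convexity = Σ t(t+1)·PV / [P·(1+y)²] = 99,722.4891 / (5,958.6817 × 1.114080) = 15.02195.

15.022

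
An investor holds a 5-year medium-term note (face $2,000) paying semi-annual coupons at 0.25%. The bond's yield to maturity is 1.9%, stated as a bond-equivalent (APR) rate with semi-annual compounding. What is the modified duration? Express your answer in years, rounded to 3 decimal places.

Periodic yield y = 0.0095. First find Macaulay duration:
  t   CF        PV=CF/(1+0.0095)^t    t·PV
  1         2.50         2.4765         2.4765
  2         2.50         2.4532         4.9063
  3         2.50         2.4301         7.2902
  4         2.50         2.4072         9.6289
  5         2.50         2.3846        11.9228
  6         2.50         2.3621        14.1727
  7         2.50         2.3399        16.3792
  8         2.50         2.3179        18.5430
  9         2.50         2.2961        20.6645
  10    2,002.50     1,821.8361    18,218.3605
  Σ                  1,843.3035    18,324.3447
P = 1,843.3035; Macaulay duration = 18,324.3447 / 1,843.3035 = 9.94104 half-year periods = 4.97052 years.
Modified duration = D_Mac / (1 + y) = 4.97052 / 1.0095 = 4.92374 years.

4.924 years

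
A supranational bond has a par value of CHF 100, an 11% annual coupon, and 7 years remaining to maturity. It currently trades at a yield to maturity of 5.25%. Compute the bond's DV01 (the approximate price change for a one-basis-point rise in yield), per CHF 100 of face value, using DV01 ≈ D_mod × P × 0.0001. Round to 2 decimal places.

CHF 0.07

Periodic yield y = 0.0525.
  t   CF        PV=CF/(1+0.0525)^t    t·PV
  1        11.00        10.4513        10.4513
  2        11.00         9.9300        19.8600
  3        11.00         9.4347        28.3040
  4        11.00         8.9640        35.8562
  5        11.00         8.5169        42.5846
  6        11.00         8.0921        48.5525
  7       111.00        77.5833       543.0831
  Σ                    132.9723       728.6916
P = 132.9723; D_Mac = 5.48003 yrs; D_mod = 5.20668 yrs.
DV01 ≈ 5.20668 × 132.9723 × 0.0001 = 0.069234.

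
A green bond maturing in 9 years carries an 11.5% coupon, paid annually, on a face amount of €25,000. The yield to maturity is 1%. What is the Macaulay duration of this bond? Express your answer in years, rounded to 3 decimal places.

Periodic yield y = 0.01. Discount each cash flow and weight by its year:
  t   CF        PV=CF/(1+0.01)^t    t·PV
  1     2,875.00     2,846.5347     2,846.5347
  2     2,875.00     2,818.3511     5,636.7023
  3     2,875.00     2,790.4467     8,371.3400
  4     2,875.00     2,762.8185    11,051.2740
  5     2,875.00     2,735.4639    13,677.3193
  6     2,875.00     2,708.3801    16,250.2803
  7     2,875.00     2,681.5644    18,770.9509
  8     2,875.00     2,655.0143    21,240.1141
  9    27,875.00    25,487.2226   229,385.0034
  Σ                 47,485.7961   327,229.5189
Price P = Σ PV = 47,485.7961.
Macaulay duration = Σ(t·PV) / P = 327,229.5189 / 47,485.7961 = 6.89110 years.

6.891 years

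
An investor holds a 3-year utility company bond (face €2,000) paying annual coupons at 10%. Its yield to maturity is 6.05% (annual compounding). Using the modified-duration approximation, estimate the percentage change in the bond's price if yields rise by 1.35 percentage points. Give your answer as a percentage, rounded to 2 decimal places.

Periodic yield y = 0.0605. Modified duration first:
  t   CF        PV=CF/(1+0.0605)^t    t·PV
  1       200.00       188.5903       188.5903
  2       200.00       177.8315       355.6630
  3     2,200.00     1,844.5510     5,533.6529
  Σ                  2,210.9727     6,077.9062
P = 2,210.9727; D_Mac = 2.74897 yrs; D_mod = 2.74897/(1+0.0605) = 2.59215 yrs.
ΔP/P ≈ -D_mod · Δy = -2.59215 × (+0.0135) = -0.034994 = -3.4994%.

-3.50%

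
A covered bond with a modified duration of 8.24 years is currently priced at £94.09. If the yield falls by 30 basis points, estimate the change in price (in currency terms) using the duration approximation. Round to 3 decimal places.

Duration approximation: ΔP/P ≈ -D_mod · Δy = -8.24 × (-0.003) = +0.024720.
ΔP ≈ 94.09 × (+0.024720) = +2.3259048.

+£2.326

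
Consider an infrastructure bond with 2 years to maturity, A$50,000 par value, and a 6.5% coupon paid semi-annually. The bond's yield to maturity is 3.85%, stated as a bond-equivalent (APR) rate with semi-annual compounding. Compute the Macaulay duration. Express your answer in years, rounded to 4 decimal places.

1.9101 years

Periodic yield y = 0.01925. Discount each cash flow and weight by its period:
  t   CF        PV=CF/(1+0.01925)^t    t·PV
  1     1,625.00     1,594.3095     1,594.3095
  2     1,625.00     1,564.1987     3,128.3974
  3     1,625.00     1,534.6566     4,603.9697
  4    51,625.00    47,834.0534   191,336.2137
  Σ                 52,527.2183   200,662.8904
Price P = Σ PV = 52,527.2183.
Macaulay duration = Σ(t·PV) / P = 200,662.8904 / 52,527.2183 = 3.82017 half-year periods.
In years: 3.82017 / 2 = 1.91008 years.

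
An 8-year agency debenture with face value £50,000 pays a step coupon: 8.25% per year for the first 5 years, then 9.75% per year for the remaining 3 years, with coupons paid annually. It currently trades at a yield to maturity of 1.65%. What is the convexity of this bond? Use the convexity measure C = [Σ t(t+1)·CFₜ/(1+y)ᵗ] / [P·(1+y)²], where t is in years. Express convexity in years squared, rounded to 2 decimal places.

With y = 0.0165:
  t   CF        PV=CF/(1+0.0165)^t    t·PV        t(t+1)·PV
  1     4,125.00     4,058.0423     4,058.0423       8,116.0846
  2     4,125.00     3,992.1715     7,984.3429      23,953.0288
  3     4,125.00     3,927.3699    11,782.1096      47,128.4384
  4     4,125.00     3,863.6201    15,454.4806      77,272.4028
  5     4,125.00     3,800.9052    19,004.5260     114,027.1561
  6     4,875.00     4,419.0643    26,514.3859     185,600.7012
  7     4,875.00     4,347.3333    30,431.3332     243,450.6656
  8    54,875.00    48,141.0401   385,128.3211   3,466,154.8901
  Σ                 76,549.5468   500,357.5416   4,165,703.3676
P = 76,549.5468.
Convexity = Σ t(t+1)·PV / [P·(1+y)²] = 4,165,703.3676 / (76,549.5468 × 1.033272) = 52.66607.

52.67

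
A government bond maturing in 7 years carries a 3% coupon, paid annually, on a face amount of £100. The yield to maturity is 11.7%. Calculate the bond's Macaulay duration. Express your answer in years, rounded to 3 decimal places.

Periodic yield y = 0.117. Discount each cash flow and weight by its year:
  t   CF        PV=CF/(1+0.117)^t    t·PV
  1         3.00         2.6858         2.6858
  2         3.00         2.4044         4.8089
  3         3.00         2.1526         6.4578
  4         3.00         1.9271         7.7085
  5         3.00         1.7253         8.6263
  6         3.00         1.5446         9.2673
  7       103.00        47.4750       332.3250
  Σ                     59.9147       371.8796
Price P = Σ PV = 59.9147.
Macaulay duration = Σ(t·PV) / P = 371.8796 / 59.9147 = 6.20681 years.

6.207 years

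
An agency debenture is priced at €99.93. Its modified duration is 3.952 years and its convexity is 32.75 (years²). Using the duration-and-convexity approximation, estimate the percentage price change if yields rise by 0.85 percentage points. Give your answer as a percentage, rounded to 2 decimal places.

-3.24%

Duration effect: -D_mod·Δy = -3.952 × (+0.0085) = -0.033592
Convexity effect: ½·C·(Δy)² = 0.5 × 32.75 × (0.0085)² = +0.00118309375
ΔP/P ≈ -0.033592 + 0.00118309375 = -0.03240890625
= -3.240890625%.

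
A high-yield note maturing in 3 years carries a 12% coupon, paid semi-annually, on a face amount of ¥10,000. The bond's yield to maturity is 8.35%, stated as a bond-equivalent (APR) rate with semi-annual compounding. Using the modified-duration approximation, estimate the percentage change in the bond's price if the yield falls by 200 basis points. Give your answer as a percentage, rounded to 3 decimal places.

+5.042%

Periodic yield y = 0.04175. Modified duration first:
  t   CF        PV=CF/(1+0.04175)^t    t·PV
  1       600.00       575.9539       575.9539
  2       600.00       552.8715     1,105.7431
  3       600.00       530.7142     1,592.1427
  4       600.00       509.4449     2,037.7796
  5       600.00       489.0280     2,445.1399
  6    10,600.00     8,293.2510    49,759.5061
  Σ                 10,951.2636    57,516.2652
P = 10,951.2636; D_Mac = 5.25202 half-year periods = 2.62601 yrs; D_mod = 2.62601/(1+0.04175) = 2.52077 yrs.
ΔP/P ≈ -D_mod · Δy = -2.52077 × (-0.02) = +0.050415 = +5.0415%.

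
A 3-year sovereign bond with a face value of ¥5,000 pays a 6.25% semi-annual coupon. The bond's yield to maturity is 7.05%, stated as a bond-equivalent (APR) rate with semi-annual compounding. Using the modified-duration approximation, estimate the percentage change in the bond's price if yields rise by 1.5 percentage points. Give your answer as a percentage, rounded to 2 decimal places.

-4.03%

Periodic yield y = 0.03525. Modified duration first:
  t   CF        PV=CF/(1+0.03525)^t    t·PV
  1       156.25       150.9297       150.9297
  2       156.25       145.7906       291.5812
  3       156.25       140.8265       422.4794
  4       156.25       136.0314       544.1255
  5       156.25       131.3995       656.9977
  6     5,156.25     4,188.5387    25,131.2321
  Σ                  4,893.5164    27,197.3456
P = 4,893.5164; D_Mac = 5.55783 half-year periods = 2.77892 yrs; D_mod = 2.77892/(1+0.03525) = 2.68429 yrs.
ΔP/P ≈ -D_mod · Δy = -2.68429 × (+0.015) = -0.040264 = -4.0264%.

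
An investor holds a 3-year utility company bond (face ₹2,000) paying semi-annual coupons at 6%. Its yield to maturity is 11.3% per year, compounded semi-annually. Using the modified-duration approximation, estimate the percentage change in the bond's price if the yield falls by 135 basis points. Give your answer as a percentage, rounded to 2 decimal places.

Periodic yield y = 0.0565. Modified duration first:
  t   CF        PV=CF/(1+0.0565)^t    t·PV
  1        60.00        56.7913        56.7913
  2        60.00        53.7542       107.5084
  3        60.00        50.8795       152.6385
  4        60.00        48.1585       192.6341
  5        60.00        45.5831       227.9154
  6     2,060.00     1,481.3245     8,887.9471
  Σ                  1,736.4911     9,625.4348
P = 1,736.4911; D_Mac = 5.54304 half-year periods = 2.77152 yrs; D_mod = 2.77152/(1+0.0565) = 2.62330 yrs.
ΔP/P ≈ -D_mod · Δy = -2.62330 × (-0.0135) = +0.035415 = +3.5415%.

+3.54%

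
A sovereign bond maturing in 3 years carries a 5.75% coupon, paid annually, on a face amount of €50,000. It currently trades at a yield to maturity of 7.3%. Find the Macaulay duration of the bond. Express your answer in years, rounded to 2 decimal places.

Periodic yield y = 0.073. Discount each cash flow and weight by its year:
  t   CF        PV=CF/(1+0.073)^t    t·PV
  1     2,875.00     2,679.4035     2,679.4035
  2     2,875.00     2,497.1142     4,994.2284
  3    52,875.00    42,800.7338   128,402.2013
  Σ                 47,977.2515   136,075.8332
Price P = Σ PV = 47,977.2515.
Macaulay duration = Σ(t·PV) / P = 136,075.8332 / 47,977.2515 = 2.83626 years.

2.84 years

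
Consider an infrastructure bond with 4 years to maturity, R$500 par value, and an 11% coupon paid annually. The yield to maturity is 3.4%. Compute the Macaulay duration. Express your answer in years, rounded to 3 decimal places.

3.512 years

Periodic yield y = 0.034. Discount each cash flow and weight by its year:
  t   CF        PV=CF/(1+0.034)^t    t·PV
  1        55.00        53.1915        53.1915
  2        55.00        51.4424       102.8849
  3        55.00        49.7509       149.2527
  4       555.00       485.5241     1,942.0966
  Σ                    639.9090     2,247.4257
Price P = Σ PV = 639.9090.
Macaulay duration = Σ(t·PV) / P = 2,247.4257 / 639.9090 = 3.51210 years.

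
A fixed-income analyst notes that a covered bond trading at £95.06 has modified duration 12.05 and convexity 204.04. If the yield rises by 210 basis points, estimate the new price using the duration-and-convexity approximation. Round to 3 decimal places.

Duration effect: -D_mod·Δy = -12.05 × (+0.021) = -0.253050
Convexity effect: ½·C·(Δy)² = 0.5 × 204.04 × (0.021)² = +0.04499082
ΔP/P ≈ -0.253050 + 0.04499082 = -0.20805918
New price ≈ 95.06 × (1 - 0.20805918) = 75.2818943492.

£75.282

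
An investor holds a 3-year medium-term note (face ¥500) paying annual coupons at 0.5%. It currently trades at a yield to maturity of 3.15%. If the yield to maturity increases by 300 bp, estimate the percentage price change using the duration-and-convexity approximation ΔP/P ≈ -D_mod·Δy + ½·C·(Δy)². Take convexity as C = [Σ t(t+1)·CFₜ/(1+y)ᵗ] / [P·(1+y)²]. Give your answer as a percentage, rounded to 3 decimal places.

-8.176%

With y = 0.0315:
  t   CF        PV=CF/(1+0.0315)^t    t·PV        t(t+1)·PV
  1         2.50         2.4237         2.4237           4.8473
  2         2.50         2.3496         4.6993          14.0978
  3       502.50       457.8554     1,373.5663       5,494.2652
  Σ                    462.6287     1,380.6892       5,513.2103
P = 462.6287; D_Mac = 2.98444 yrs; D_mod = 2.89330 yrs; C = 11.20040.
Duration effect: -2.89330 × (+0.03) = -0.086799
Convexity effect: 0.5 × 11.20040 × (0.03)² = +0.0050402
ΔP/P ≈ -0.086799 + 0.0050402 = -0.081759 = -8.1759%.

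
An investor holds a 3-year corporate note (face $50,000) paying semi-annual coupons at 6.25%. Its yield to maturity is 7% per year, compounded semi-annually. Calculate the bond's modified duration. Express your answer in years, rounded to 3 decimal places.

Periodic yield y = 0.035. First find Macaulay duration:
  t   CF        PV=CF/(1+0.035)^t    t·PV
  1     1,562.50     1,509.6618     1,509.6618
  2     1,562.50     1,458.6105     2,917.2209
  3     1,562.50     1,409.2855     4,227.8564
  4     1,562.50     1,361.6285     5,446.5139
  5     1,562.50     1,315.5831     6,577.9154
  6    51,562.50    41,946.1270   251,676.7618
  Σ                 49,000.8963   272,355.9303
P = 49,000.8963; Macaulay duration = 272,355.9303 / 49,000.8963 = 5.55818 half-year periods = 2.77909 years.
Modified duration = D_Mac / (1 + y) = 2.77909 / 1.035 = 2.68511 years.

2.685 years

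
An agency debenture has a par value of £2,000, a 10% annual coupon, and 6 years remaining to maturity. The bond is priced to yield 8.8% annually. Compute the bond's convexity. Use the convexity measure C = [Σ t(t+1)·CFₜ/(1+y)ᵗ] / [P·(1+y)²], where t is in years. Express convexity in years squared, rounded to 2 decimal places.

With y = 0.088:
  t   CF        PV=CF/(1+0.088)^t    t·PV        t(t+1)·PV
  1       200.00       183.8235       183.8235         367.6471
  2       200.00       168.9554       337.9109       1,013.7327
  3       200.00       155.2899       465.8698       1,863.4792
  4       200.00       142.7297       570.9189       2,854.5944
  5       200.00       131.1854       655.9270       3,935.5621
  6     2,200.00     1,326.3230     7,957.9381      55,705.5670
  Σ                  2,108.3071    10,172.3883      65,740.5825
P = 2,108.3071.
Convexity = Σ t(t+1)·PV / [P·(1+y)²] = 65,740.5825 / (2,108.3071 × 1.183744) = 26.34158.

26.34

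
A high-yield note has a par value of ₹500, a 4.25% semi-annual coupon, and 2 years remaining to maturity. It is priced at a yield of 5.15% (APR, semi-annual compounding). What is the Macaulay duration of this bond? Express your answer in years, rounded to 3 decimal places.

1.938 years

Periodic yield y = 0.02575. Discount each cash flow and weight by its period:
  t   CF        PV=CF/(1+0.02575)^t    t·PV
  1       10.625        10.3583        10.3583
  2       10.625        10.0982        20.1965
  3       10.625         9.8447        29.5342
  4      510.625       461.2496     1,844.9983
  Σ                    491.5508     1,905.0873
Price P = Σ PV = 491.5508.
Macaulay duration = Σ(t·PV) / P = 1,905.0873 / 491.5508 = 3.87567 half-year periods.
In years: 3.87567 / 2 = 1.93783 years.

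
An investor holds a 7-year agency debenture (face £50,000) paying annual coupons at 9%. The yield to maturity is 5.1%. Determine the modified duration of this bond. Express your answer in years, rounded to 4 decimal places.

5.3711 years

Periodic yield y = 0.051. First find Macaulay duration:
  t   CF        PV=CF/(1+0.051)^t    t·PV
  1     4,500.00     4,281.6365     4,281.6365
  2     4,500.00     4,073.8692     8,147.7384
  3     4,500.00     3,876.1838    11,628.5515
  4     4,500.00     3,688.0912    14,752.3647
  5     4,500.00     3,509.1258    17,545.6288
  6     4,500.00     3,338.8447    20,033.0681
  7    54,500.00    38,474.8991   269,324.2940
  Σ                 61,242.6504   345,713.2822
P = 61,242.6504; Macaulay duration = 345,713.2822 / 61,242.6504 = 5.64498 years.
Modified duration = D_Mac / (1 + y) = 5.64498 / 1.051 = 5.37105 years.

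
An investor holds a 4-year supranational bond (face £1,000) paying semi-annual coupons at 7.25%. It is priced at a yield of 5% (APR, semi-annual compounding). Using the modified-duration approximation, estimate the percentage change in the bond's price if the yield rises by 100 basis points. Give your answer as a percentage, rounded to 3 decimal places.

-3.477%

Periodic yield y = 0.025. Modified duration first:
  t   CF        PV=CF/(1+0.025)^t    t·PV
  1        36.25        35.3659        35.3659
  2        36.25        34.5033        69.0065
  3        36.25        33.6617       100.9852
  4        36.25        32.8407       131.3628
  5        36.25        32.0397       160.1986
  6        36.25        31.2583       187.5496
  7        36.25        30.4959       213.4711
  8     1,036.25       850.4986     6,803.9891
  Σ                  1,080.6640     7,701.9287
P = 1,080.6640; D_Mac = 7.12703 half-year periods = 3.56352 yrs; D_mod = 3.56352/(1+0.025) = 3.47660 yrs.
ΔP/P ≈ -D_mod · Δy = -3.47660 × (+0.01) = -0.034766 = -3.4766%.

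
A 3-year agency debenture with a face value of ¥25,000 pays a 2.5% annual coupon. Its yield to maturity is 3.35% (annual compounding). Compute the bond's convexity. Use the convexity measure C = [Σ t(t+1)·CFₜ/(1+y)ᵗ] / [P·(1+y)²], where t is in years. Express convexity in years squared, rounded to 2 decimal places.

With y = 0.0335:
  t   CF        PV=CF/(1+0.0335)^t    t·PV        t(t+1)·PV
  1       625.00       604.7412       604.7412       1,209.4823
  2       625.00       585.1390     1,170.2780       3,510.8341
  3    25,625.00    23,213.0620    69,639.1860     278,556.7439
  Σ                 24,402.9422    71,414.2052     283,277.0603
P = 24,402.9422.
Convexity = Σ t(t+1)·PV / [P·(1+y)²] = 283,277.0603 / (24,402.9422 × 1.068122) = 10.86797.

10.87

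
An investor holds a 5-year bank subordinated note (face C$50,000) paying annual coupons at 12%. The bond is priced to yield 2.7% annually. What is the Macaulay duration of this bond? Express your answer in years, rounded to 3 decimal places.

Periodic yield y = 0.027. Discount each cash flow and weight by its year:
  t   CF        PV=CF/(1+0.027)^t    t·PV
  1     6,000.00     5,842.2590     5,842.2590
  2     6,000.00     5,688.6651    11,377.3301
  3     6,000.00     5,539.1091    16,617.3273
  4     6,000.00     5,393.4850    21,573.9400
  5    56,000.00    49,015.7677   245,078.8385
  Σ                 71,479.2859   300,489.6949
Price P = Σ PV = 71,479.2859.
Macaulay duration = Σ(t·PV) / P = 300,489.6949 / 71,479.2859 = 4.20387 years.

4.204 years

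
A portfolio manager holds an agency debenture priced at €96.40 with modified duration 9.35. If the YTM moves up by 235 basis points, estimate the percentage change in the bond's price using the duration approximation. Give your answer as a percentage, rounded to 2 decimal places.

Duration approximation: ΔP/P ≈ -D_mod · Δy = -9.35 × (+0.0235) = -0.219725.
As a percentage: -21.9725%.

-21.97%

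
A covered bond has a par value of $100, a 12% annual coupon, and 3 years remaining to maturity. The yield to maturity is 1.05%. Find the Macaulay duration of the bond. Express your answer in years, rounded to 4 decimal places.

2.7314 years

Periodic yield y = 0.0105. Discount each cash flow and weight by its year:
  t   CF        PV=CF/(1+0.0105)^t    t·PV
  1        12.00        11.8753        11.8753
  2        12.00        11.7519        23.5038
  3       112.00       108.5448       325.6344
  Σ                    132.1720       361.0136
Price P = Σ PV = 132.1720.
Macaulay duration = Σ(t·PV) / P = 361.0136 / 132.1720 = 2.73139 years.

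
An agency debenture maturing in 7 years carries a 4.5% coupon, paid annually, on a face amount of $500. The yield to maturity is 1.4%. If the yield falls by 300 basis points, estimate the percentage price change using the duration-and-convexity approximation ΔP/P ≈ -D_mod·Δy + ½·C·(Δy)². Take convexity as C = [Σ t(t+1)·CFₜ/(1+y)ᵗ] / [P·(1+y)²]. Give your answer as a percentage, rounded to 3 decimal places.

With y = 0.014:
  t   CF        PV=CF/(1+0.014)^t    t·PV        t(t+1)·PV
  1        22.50        22.1893        22.1893          44.3787
  2        22.50        21.8830        43.7660         131.2979
  3        22.50        21.5809        64.7426         258.9703
  4        22.50        21.2829        85.1316         425.6579
  5        22.50        20.9890       104.9452         629.6714
  6        22.50        20.6993       124.1956         869.3689
  7       522.50       474.0461     3,318.3229      26,546.5835
  Σ                    602.6705     3,763.2932      28,905.9286
P = 602.6705; D_Mac = 6.24436 yrs; D_mod = 6.15815 yrs; C = 46.64779.
Duration effect: -6.15815 × (-0.03) = +0.184744
Convexity effect: 0.5 × 46.64779 × (-0.03)² = +0.0209915
ΔP/P ≈ +0.184744 + 0.0209915 = +0.205736 = +20.5736%.

+20.574%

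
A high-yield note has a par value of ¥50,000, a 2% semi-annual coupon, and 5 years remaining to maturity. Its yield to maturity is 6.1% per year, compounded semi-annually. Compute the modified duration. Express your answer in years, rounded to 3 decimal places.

4.615 years

Periodic yield y = 0.0305. First find Macaulay duration:
  t   CF        PV=CF/(1+0.0305)^t    t·PV
  1       500.00       485.2014       485.2014
  2       500.00       470.8407       941.6814
  3       500.00       456.9051     1,370.7153
  4       500.00       443.3820     1,773.5278
  5       500.00       430.2591     2,151.2953
  6       500.00       417.5246     2,505.1474
  7       500.00       405.1670     2,836.1688
  8       500.00       393.1751     3,145.4010
  9       500.00       381.5382     3,433.8439
  10   50,500.00    37,394.8174   373,948.1741
  Σ                 41,278.8105   392,591.1564
P = 41,278.8105; Macaulay duration = 392,591.1564 / 41,278.8105 = 9.51072 half-year periods = 4.75536 years.
Modified duration = D_Mac / (1 + y) = 4.75536 / 1.0305 = 4.61461 years.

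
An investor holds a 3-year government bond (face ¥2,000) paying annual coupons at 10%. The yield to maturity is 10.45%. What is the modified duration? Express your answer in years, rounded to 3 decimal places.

Periodic yield y = 0.1045. First find Macaulay duration:
  t   CF        PV=CF/(1+0.1045)^t    t·PV
  1       200.00       181.0774       181.0774
  2       200.00       163.9451       327.8903
  3     2,200.00     1,632.7719     4,898.3157
  Σ                  1,977.7945     5,407.2834
P = 1,977.7945; Macaulay duration = 5,407.2834 / 1,977.7945 = 2.73400 years.
Modified duration = D_Mac / (1 + y) = 2.73400 / 1.1045 = 2.47533 years.

2.475 years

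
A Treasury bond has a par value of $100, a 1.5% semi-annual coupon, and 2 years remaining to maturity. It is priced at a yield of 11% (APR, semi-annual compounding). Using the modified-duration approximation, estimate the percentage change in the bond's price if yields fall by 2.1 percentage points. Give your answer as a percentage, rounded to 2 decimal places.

+3.93%

Periodic yield y = 0.055. Modified duration first:
  t   CF        PV=CF/(1+0.055)^t    t·PV
  1         0.75         0.7109         0.7109
  2         0.75         0.6738         1.3477
  3         0.75         0.6387         1.9161
  4       100.75        81.3271       325.3083
  Σ                     83.3505       329.2831
P = 83.3505; D_Mac = 3.95058 half-year periods = 1.97529 yrs; D_mod = 1.97529/(1+0.055) = 1.87231 yrs.
ΔP/P ≈ -D_mod · Δy = -1.87231 × (-0.021) = +0.039319 = +3.9319%.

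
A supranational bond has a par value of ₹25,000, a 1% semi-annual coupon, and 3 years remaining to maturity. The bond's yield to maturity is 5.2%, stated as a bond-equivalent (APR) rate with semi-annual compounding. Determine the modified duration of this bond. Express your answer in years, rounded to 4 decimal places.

2.8850 years

Periodic yield y = 0.026. First find Macaulay duration:
  t   CF        PV=CF/(1+0.026)^t    t·PV
  1       125.00       121.8324       121.8324
  2       125.00       118.7450       237.4900
  3       125.00       115.7359       347.2076
  4       125.00       112.8030       451.2119
  5       125.00       109.9444       549.7221
  6    25,125.00    21,538.8199   129,232.9197
  Σ                 22,117.8806   130,940.3836
P = 22,117.8806; Macaulay duration = 130,940.3836 / 22,117.8806 = 5.92011 half-year periods = 2.96006 years.
Modified duration = D_Mac / (1 + y) = 2.96006 / 1.026 = 2.88505 years.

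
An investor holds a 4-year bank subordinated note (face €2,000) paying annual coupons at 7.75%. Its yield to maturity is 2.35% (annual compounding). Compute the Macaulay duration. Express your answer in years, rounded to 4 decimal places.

3.6284 years

Periodic yield y = 0.0235. Discount each cash flow and weight by its year:
  t   CF        PV=CF/(1+0.0235)^t    t·PV
  1       155.00       151.4411       151.4411
  2       155.00       147.9640       295.9280
  3       155.00       144.5667       433.7000
  4     2,155.00     1,963.7938     7,855.1752
  Σ                  2,407.7656     8,736.2443
Price P = Σ PV = 2,407.7656.
Macaulay duration = Σ(t·PV) / P = 8,736.2443 / 2,407.7656 = 3.62836 years.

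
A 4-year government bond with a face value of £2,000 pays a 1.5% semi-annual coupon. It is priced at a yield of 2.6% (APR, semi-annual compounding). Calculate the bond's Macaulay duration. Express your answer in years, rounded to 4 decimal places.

Periodic yield y = 0.013. Discount each cash flow and weight by its period:
  t   CF        PV=CF/(1+0.013)^t    t·PV
  1        15.00        14.8075        14.8075
  2        15.00        14.6175        29.2350
  3        15.00        14.4299        43.2897
  4        15.00        14.2447        56.9788
  5        15.00        14.0619        70.3095
  6        15.00        13.8814        83.2887
  7        15.00        13.7033        95.9231
  8     2,015.00     1,817.1864    14,537.4915
  Σ                  1,916.9327    14,931.3237
Price P = Σ PV = 1,916.9327.
Macaulay duration = Σ(t·PV) / P = 14,931.3237 / 1,916.9327 = 7.78917 half-year periods.
In years: 7.78917 / 2 = 3.89459 years.

3.8946 years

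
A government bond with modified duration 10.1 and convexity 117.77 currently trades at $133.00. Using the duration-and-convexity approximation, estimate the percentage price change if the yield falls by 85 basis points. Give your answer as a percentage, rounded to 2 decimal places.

+9.01%

Duration effect: -D_mod·Δy = -10.1 × (-0.0085) = +0.085850
Convexity effect: ½·C·(Δy)² = 0.5 × 117.77 × (-0.0085)² = +0.00425444125
ΔP/P ≈ +0.085850 + 0.00425444125 = +0.09010444125
= +9.010444125%.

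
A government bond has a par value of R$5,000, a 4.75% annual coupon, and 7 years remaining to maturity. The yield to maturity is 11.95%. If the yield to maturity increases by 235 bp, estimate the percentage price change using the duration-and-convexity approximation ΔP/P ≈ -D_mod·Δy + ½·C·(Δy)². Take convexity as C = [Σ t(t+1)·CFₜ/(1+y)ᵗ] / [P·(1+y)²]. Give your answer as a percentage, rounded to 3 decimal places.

With y = 0.1195:
  t   CF        PV=CF/(1+0.1195)^t    t·PV        t(t+1)·PV
  1       237.50       212.1483       212.1483         424.2966
  2       237.50       189.5027       379.0054       1,137.0162
  3       237.50       169.2744       507.8232       2,031.2930
  4       237.50       151.2054       604.8215       3,024.1074
  5       237.50       135.0651       675.3255       4,051.9528
  6       237.50       120.6477       723.8862       5,067.2032
  7     5,237.50     2,376.5959    16,636.1716     133,089.3725
  Σ                  3,354.4395    19,739.1816     148,825.2417
P = 3,354.4395; D_Mac = 5.88449 yrs; D_mod = 5.25636 yrs; C = 35.40042.
Duration effect: -5.25636 × (+0.0235) = -0.123524
Convexity effect: 0.5 × 35.40042 × (0.0235)² = +0.0097749
ΔP/P ≈ -0.123524 + 0.0097749 = -0.113750 = -11.3750%.

-11.375%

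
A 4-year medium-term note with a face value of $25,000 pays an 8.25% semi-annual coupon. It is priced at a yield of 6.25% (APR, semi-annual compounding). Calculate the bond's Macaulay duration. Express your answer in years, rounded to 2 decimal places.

Periodic yield y = 0.03125. Discount each cash flow and weight by its period:
  t   CF        PV=CF/(1+0.03125)^t    t·PV
  1     1,031.25     1,000.0000     1,000.0000
  2     1,031.25       969.6970     1,939.3939
  3     1,031.25       940.3122     2,820.9366
  4     1,031.25       911.8179     3,647.2716
  5     1,031.25       884.1871     4,420.9353
  6     1,031.25       857.3935     5,144.3611
  7     1,031.25       831.4119     5,819.8832
  8    26,031.25    20,350.8864   162,807.0914
  Σ                 26,745.7060   187,599.8732
Price P = Σ PV = 26,745.7060.
Macaulay duration = Σ(t·PV) / P = 187,599.8732 / 26,745.7060 = 7.01421 half-year periods.
In years: 7.01421 / 2 = 3.50710 years.

3.51 years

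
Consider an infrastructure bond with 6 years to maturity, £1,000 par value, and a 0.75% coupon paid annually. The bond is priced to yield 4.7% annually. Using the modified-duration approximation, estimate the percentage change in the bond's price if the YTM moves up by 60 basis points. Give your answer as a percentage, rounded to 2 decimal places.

-3.37%

Periodic yield y = 0.047. Modified duration first:
  t   CF        PV=CF/(1+0.047)^t    t·PV
  1         7.50         7.1633         7.1633
  2         7.50         6.8418        13.6835
  3         7.50         6.5346        19.6039
  4         7.50         6.2413        24.9652
  5         7.50         5.9611        29.8056
  6     1,007.50       764.8301     4,588.9805
  Σ                    797.5722     4,684.2020
P = 797.5722; D_Mac = 5.87308 yrs; D_mod = 5.87308/(1+0.047) = 5.60943 yrs.
ΔP/P ≈ -D_mod · Δy = -5.60943 × (+0.006) = -0.033657 = -3.3657%.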